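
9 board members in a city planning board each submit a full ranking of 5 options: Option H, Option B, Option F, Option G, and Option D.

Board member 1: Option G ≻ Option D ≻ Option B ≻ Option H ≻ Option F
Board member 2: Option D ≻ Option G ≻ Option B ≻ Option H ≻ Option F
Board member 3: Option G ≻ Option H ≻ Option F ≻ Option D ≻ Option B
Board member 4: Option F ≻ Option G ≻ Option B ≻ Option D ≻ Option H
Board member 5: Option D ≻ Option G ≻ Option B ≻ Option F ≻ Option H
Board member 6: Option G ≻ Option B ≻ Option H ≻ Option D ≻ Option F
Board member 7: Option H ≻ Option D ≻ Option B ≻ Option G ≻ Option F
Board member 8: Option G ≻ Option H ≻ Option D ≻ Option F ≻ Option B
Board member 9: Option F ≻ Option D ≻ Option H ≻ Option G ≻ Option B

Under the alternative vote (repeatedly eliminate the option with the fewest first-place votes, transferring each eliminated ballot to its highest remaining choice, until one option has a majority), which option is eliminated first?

Round 1: Option G 4, Option F 2, Option D 2, Option H 1, Option B 0. Option B has the fewest and is eliminated.
Round 2: Option G 4, Option F 2, Option D 2, Option H 1. Option H has the fewest and is eliminated.
Round 3: Option G 4, Option D 3, Option F 2. Option F has the fewest and is eliminated.
Round 4: Option G 5, Option D 4. Option G has a majority.

Option B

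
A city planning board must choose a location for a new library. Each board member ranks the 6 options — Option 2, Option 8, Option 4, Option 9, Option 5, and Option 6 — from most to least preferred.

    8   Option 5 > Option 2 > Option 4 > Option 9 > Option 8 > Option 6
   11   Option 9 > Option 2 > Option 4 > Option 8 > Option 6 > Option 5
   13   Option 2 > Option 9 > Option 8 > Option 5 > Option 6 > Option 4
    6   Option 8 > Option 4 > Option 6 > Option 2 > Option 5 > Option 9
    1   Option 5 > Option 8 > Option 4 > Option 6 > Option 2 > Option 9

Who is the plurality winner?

Option 2

First-place vote totals:
  Option 2: 13
  Option 8: 6
  Option 4: 0
  Option 9: 11
  Option 5: 9
  Option 6: 0
Option 2 has the most first-place votes.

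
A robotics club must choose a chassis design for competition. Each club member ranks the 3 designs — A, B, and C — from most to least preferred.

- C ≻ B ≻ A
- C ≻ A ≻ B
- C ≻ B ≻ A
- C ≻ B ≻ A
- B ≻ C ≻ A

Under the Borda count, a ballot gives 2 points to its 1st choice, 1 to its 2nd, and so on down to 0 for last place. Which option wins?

C

Borda scores:
  A: 0 + 1 + 0 + 0 + 0 = 1
  B: 1 + 0 + 1 + 1 + 2 = 5
  C: 2 + 2 + 2 + 2 + 1 = 9
C has the highest total.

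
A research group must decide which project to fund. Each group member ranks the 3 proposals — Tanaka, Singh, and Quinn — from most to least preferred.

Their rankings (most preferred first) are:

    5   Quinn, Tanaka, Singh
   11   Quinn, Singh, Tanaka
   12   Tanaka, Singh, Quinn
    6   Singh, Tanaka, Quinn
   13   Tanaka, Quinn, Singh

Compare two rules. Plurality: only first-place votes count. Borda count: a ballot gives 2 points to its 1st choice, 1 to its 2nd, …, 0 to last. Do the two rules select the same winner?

Plurality first-place counts: Tanaka 25, Singh 6, Quinn 16 → Tanaka.
Borda totals: Tanaka 61, Singh 35, Quinn 45 → Tanaka.
The two rules agree on Tanaka.

Yes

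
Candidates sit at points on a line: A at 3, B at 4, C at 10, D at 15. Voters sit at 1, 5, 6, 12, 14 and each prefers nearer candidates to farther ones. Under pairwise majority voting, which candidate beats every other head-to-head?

B

With single-peaked preferences on a line, the Condorcet winner is the candidate closest to the median voter.
The median voter (position 6) is closest to B at 4.
Check: B vs A — voters closer to B: 4 of 5.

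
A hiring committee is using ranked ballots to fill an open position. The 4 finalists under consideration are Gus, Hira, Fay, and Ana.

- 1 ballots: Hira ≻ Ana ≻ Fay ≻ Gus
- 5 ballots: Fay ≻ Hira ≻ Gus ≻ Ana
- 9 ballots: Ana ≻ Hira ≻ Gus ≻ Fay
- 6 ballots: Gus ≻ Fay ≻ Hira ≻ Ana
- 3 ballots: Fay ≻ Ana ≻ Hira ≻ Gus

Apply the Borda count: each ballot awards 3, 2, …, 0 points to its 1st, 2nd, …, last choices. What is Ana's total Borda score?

35

Borda scores:
  Gus: 0 + 5·1 + 9·1 + 6·3 + 3·0 = 32
  Hira: 3 + 5·2 + 9·2 + 6·1 + 3·1 = 40
  Fay: 1 + 5·3 + 9·0 + 6·2 + 3·3 = 37
  Ana: 2 + 5·0 + 9·3 + 6·0 + 3·2 = 35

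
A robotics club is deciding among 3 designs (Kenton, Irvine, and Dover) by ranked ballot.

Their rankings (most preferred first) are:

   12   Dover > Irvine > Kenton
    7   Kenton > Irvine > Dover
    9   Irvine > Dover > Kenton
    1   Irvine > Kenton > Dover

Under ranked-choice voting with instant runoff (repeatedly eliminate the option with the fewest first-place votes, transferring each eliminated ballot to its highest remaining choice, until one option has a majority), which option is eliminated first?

Round 1: Dover 12, Irvine 10, Kenton 7. Kenton has the fewest and is eliminated.
Round 2: Irvine 17, Dover 12. Irvine has a majority.

Kenton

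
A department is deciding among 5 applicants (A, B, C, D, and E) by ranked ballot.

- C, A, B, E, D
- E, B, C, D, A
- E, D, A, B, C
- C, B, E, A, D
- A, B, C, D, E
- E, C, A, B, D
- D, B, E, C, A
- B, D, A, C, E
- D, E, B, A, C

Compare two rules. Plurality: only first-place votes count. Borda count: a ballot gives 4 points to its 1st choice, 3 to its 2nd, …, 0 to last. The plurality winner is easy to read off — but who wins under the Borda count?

Plurality first-place counts: A 1, B 1, C 2, D 2, E 3 → E.
Borda totals: A 15, B 22, C 17, D 16, E 20 → B.

B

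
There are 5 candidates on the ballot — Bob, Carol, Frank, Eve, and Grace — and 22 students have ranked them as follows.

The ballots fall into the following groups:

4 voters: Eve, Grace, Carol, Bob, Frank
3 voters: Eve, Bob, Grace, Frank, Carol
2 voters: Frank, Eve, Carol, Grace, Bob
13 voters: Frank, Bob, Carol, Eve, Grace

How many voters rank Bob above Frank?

Ballots ranking Bob above Frank: 4+3 = 7.
Ballots ranking Frank above Bob: 2+13 = 15.
So 7 of 22 voters prefer Bob to Frank.

7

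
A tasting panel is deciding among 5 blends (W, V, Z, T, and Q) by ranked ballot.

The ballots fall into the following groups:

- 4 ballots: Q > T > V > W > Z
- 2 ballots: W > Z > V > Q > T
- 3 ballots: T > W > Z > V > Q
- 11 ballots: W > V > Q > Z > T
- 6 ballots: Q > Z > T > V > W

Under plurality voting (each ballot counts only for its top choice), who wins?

First-place vote totals:
  W: 13
  V: 0
  Z: 0
  T: 3
  Q: 10
W has the most first-place votes.

W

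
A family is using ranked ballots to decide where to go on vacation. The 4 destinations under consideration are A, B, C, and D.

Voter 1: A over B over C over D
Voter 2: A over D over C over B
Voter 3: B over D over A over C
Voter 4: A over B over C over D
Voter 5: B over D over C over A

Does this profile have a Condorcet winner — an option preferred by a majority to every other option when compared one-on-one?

Head-to-head results (5 voters total):
A vs B: A wins 3–2.
A vs C: A wins 4–1.
A vs D: A wins 3–2.
B vs C: B wins 4–1.
B vs D: B wins 4–1.
C vs D: D wins 3–2.
A beats each rival — B (3–2), C (4–1), D (3–2) — so A is the Condorcet winner.

Yes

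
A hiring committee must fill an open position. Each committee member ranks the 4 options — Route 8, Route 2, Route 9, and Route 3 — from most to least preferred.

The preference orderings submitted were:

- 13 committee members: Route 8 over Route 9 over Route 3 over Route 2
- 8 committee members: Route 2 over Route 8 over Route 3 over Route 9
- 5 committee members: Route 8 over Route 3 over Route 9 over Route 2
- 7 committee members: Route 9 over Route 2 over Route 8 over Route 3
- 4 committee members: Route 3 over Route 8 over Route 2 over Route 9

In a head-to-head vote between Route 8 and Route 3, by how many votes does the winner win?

Ballots ranking Route 8 above Route 3: 13+8+5+7 = 33.
Ballots ranking Route 3 above Route 8: 4.
Route 8 wins 33–4, a margin of 29.

29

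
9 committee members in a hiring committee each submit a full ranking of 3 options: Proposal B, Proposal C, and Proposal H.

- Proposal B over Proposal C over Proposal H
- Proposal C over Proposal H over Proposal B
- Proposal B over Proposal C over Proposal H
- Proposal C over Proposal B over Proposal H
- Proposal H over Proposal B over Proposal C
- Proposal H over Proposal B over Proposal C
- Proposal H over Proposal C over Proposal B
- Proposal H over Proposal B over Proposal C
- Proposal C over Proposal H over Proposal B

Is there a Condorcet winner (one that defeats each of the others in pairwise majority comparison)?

No

Head-to-head results (9 voters total):
Proposal B vs Proposal C: Proposal B wins 5–4.
Proposal B vs Proposal H: Proposal H wins 6–3.
Proposal C vs Proposal H: Proposal C wins 5–4.
No candidate beats all others: Proposal B beats Proposal C beats Proposal H beats Proposal B, a majority cycle.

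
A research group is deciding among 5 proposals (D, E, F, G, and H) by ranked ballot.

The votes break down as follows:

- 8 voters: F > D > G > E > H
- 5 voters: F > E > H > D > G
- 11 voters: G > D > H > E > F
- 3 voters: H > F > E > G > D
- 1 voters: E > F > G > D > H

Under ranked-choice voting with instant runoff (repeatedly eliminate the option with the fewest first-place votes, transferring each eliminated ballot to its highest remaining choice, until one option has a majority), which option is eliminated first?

Round 1: F 13, G 11, H 3, E 1, D 0. D has the fewest and is eliminated.
Round 2: F 13, G 11, H 3, E 1. E has the fewest and is eliminated.
Round 3: F 14, G 11, H 3. H has the fewest and is eliminated.
Round 4: F 17, G 11. F has a majority.

D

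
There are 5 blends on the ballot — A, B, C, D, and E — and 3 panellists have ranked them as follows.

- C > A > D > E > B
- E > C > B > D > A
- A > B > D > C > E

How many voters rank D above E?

Ballots ranking D above E: 2.
Ballots ranking E above D: 1.
So 2 of 3 voters prefer D to E.

2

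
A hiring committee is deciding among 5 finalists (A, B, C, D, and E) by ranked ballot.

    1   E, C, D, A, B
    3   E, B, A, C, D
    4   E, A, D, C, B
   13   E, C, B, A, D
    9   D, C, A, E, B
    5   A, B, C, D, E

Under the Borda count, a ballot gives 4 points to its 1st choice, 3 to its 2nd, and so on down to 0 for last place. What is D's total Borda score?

Borda scores:
  A: 1 + 3·2 + 4·3 + 13·1 + 9·2 + 5·4 = 70
  B: 0 + 3·3 + 4·0 + 13·2 + 9·0 + 5·3 = 50
  C: 3 + 3·1 + 4·1 + 13·3 + 9·3 + 5·2 = 86
  D: 2 + 3·0 + 4·2 + 13·0 + 9·4 + 5·1 = 51
  E: 4 + 3·4 + 4·4 + 13·4 + 9·1 + 5·0 = 93

51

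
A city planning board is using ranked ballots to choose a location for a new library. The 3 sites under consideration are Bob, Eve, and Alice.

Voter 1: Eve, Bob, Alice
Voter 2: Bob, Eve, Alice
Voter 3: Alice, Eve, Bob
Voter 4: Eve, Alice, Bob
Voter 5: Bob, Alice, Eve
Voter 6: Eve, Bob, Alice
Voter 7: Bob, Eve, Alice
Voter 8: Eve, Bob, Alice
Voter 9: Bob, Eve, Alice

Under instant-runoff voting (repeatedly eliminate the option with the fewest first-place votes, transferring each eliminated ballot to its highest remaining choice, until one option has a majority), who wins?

Round 1: Bob 4, Eve 4, Alice 1. Alice has the fewest and is eliminated.
Round 2: Eve 5, Bob 4. Eve has a majority.

Eve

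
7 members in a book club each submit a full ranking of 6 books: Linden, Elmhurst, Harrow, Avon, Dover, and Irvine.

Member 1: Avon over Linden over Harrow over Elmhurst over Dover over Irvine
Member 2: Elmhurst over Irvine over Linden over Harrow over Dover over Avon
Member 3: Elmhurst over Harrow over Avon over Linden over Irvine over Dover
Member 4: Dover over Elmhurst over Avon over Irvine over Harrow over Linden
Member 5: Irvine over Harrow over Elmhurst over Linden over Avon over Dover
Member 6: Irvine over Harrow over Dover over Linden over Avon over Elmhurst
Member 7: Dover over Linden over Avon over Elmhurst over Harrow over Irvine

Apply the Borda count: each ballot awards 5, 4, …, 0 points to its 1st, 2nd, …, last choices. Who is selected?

Elmhurst

Borda scores:
  Linden: 4 + 3 + 2 + 0 + 2 + 2 + 4 = 17
  Elmhurst: 2 + 5 + 5 + 4 + 3 + 0 + 2 = 21
  Harrow: 3 + 2 + 4 + 1 + 4 + 4 + 1 = 19
  Avon: 5 + 0 + 3 + 3 + 1 + 1 + 3 = 16
  Dover: 1 + 1 + 0 + 5 + 0 + 3 + 5 = 15
  Irvine: 0 + 4 + 1 + 2 + 5 + 5 + 0 = 17
Elmhurst has the highest total.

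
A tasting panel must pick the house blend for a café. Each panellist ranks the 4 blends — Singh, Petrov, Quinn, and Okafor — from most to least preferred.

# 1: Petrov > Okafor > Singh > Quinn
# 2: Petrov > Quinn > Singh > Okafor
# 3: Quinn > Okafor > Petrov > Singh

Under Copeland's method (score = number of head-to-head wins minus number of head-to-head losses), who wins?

Pairwise results:
  Singh vs Petrov: Petrov wins 3–0.
  Singh vs Quinn: Quinn wins 2–1.
  Singh vs Okafor: Okafor wins 2–1.
  Petrov vs Quinn: Petrov wins 2–1.
  Petrov vs Okafor: Petrov wins 2–1.
  Quinn vs Okafor: Quinn wins 2–1.
Copeland scores (wins − losses):
  Singh: 0 − 3 = -3
  Petrov: 3 − 0 = 3
  Quinn: 2 − 1 = 1
  Okafor: 1 − 2 = -1
Petrov has the best Copeland score.

Petrov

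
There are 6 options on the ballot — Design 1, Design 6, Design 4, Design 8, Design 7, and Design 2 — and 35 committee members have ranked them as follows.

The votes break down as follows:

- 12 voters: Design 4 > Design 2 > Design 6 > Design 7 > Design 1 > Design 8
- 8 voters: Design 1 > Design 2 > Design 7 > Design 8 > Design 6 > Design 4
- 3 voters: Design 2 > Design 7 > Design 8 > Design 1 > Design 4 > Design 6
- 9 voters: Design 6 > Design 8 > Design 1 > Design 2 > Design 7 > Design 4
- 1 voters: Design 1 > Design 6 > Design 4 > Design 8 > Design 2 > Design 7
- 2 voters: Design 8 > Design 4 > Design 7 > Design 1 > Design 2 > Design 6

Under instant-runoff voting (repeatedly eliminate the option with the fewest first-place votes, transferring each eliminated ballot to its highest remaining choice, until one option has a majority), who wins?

Round 1: Design 4 12, Design 1 9, Design 6 9, Design 2 3, Design 8 2, Design 7 0. Design 7 has the fewest and is eliminated.
Round 2: Design 4 12, Design 1 9, Design 6 9, Design 2 3, Design 8 2. Design 8 has the fewest and is eliminated.
Round 3: Design 4 14, Design 1 9, Design 6 9, Design 2 3. Design 2 has the fewest and is eliminated.
Round 4: Design 4 14, Design 1 12, Design 6 9. Design 6 has the fewest and is eliminated.
Round 5: Design 1 21, Design 4 14. Design 1 has a majority.

Design 1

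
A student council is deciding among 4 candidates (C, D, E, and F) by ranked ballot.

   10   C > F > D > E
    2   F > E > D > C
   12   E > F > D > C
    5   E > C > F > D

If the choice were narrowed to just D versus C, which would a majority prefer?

C

Ballots ranking D above C: 2+12 = 14.
Ballots ranking C above D: 10+5 = 15.
C wins the head-to-head, 15–14.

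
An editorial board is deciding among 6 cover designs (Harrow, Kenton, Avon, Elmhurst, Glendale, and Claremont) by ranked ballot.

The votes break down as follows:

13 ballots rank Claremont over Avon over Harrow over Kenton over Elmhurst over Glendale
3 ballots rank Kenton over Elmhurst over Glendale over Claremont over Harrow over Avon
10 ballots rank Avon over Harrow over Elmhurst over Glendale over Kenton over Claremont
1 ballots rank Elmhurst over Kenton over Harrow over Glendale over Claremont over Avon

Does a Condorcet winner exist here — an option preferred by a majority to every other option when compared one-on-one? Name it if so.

Head-to-head results (27 voters total):
Harrow vs Kenton: Harrow wins 23–4.
Harrow vs Avon: Avon wins 23–4.
Harrow vs Elmhurst: Harrow wins 23–4.
Harrow vs Glendale: Harrow wins 24–3.
Harrow vs Claremont: Claremont wins 16–11.
Kenton vs Avon: Avon wins 23–4.
Kenton vs Elmhurst: Kenton wins 16–11.
Kenton vs Glendale: Kenton wins 17–10.
Kenton vs Claremont: Kenton wins 14–13.
Avon vs Elmhurst: Avon wins 23–4.
Avon vs Glendale: Avon wins 23–4.
Avon vs Claremont: Claremont wins 17–10.
Elmhurst vs Glendale: Elmhurst wins 27–0.
Elmhurst vs Claremont: Elmhurst wins 14–13.
Glendale vs Claremont: Glendale wins 14–13.
No candidate beats all others: Harrow beats Kenton beats Claremont beats Harrow, a majority cycle.

None — there is no Condorcet winner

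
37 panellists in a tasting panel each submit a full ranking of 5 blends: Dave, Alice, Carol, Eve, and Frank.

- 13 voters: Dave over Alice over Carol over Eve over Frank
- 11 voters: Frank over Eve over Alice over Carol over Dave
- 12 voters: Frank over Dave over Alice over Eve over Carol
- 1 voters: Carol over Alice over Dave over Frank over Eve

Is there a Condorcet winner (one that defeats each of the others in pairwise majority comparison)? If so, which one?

Head-to-head results (37 voters total):
Dave vs Alice: Dave wins 25–12.
Dave vs Carol: Dave wins 25–12.
Dave vs Eve: Dave wins 26–11.
Dave vs Frank: Frank wins 23–14.
Alice vs Carol: Alice wins 36–1.
Alice vs Eve: Alice wins 26–11.
Alice vs Frank: Frank wins 23–14.
Carol vs Eve: Eve wins 23–14.
Carol vs Frank: Frank wins 23–14.
Eve vs Frank: Frank wins 24–13.
Frank beats each rival — Dave (23–14), Alice (23–14), Carol (23–14), Eve (24–13) — so Frank is the Condorcet winner.

Frank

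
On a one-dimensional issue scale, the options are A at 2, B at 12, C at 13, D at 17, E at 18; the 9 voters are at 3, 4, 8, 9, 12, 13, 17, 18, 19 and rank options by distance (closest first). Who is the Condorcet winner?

B

With single-peaked preferences on a line, the Condorcet winner is the candidate closest to the median voter.
The median voter (position 12) is closest to B at 12.
Check: B vs E — voters closer to B: 6 of 9.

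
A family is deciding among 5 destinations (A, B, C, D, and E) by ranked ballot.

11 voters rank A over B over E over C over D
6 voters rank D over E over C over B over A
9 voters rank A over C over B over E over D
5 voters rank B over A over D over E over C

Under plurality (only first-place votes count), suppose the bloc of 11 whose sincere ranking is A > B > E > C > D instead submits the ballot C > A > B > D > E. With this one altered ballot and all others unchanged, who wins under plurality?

First-place totals with the altered ballot: A 9, B 5, C 11, D 6, E 0.
The switch changes the winner from A to C.

C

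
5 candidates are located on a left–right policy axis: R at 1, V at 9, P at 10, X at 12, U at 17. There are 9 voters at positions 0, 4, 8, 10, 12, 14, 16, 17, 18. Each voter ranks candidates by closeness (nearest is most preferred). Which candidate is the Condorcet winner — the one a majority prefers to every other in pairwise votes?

X

With single-peaked preferences on a line, the Condorcet winner is the candidate closest to the median voter.
The median voter (position 12) is closest to X at 12.
Check: X vs R — voters closer to X: 7 of 9.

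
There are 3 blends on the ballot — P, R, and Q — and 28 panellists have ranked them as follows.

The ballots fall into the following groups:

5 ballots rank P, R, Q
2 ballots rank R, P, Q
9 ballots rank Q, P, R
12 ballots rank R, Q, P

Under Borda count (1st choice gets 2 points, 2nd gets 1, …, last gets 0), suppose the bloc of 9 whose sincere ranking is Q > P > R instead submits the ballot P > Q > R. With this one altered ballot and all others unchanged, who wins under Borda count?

R

Borda totals with the altered ballot: P 30, R 33, Q 21.
The winner is unchanged: still R.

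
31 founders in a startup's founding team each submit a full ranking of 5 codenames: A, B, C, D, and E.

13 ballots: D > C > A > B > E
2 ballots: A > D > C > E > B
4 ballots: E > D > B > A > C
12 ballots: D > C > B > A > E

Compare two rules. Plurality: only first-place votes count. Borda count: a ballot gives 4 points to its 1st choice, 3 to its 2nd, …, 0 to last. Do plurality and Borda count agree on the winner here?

Yes

Plurality first-place counts: A 2, B 0, C 0, D 25, E 4 → D.
Borda totals: A 50, B 45, C 79, D 118, E 18 → D.
The two rules agree on D.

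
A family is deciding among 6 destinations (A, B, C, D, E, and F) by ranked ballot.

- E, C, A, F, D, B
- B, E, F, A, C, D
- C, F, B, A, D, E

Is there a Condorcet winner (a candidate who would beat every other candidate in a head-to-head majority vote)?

No

Head-to-head results (3 voters total):
A vs B: B wins 2–1.
A vs C: C wins 2–1.
A vs D: A wins 3–0.
A vs E: E wins 2–1.
A vs F: F wins 2–1.
B vs C: C wins 2–1.
B vs D: B wins 2–1.
B vs E: B wins 2–1.
B vs F: F wins 2–1.
C vs D: C wins 3–0.
C vs E: E wins 2–1.
C vs F: C wins 2–1.
D vs E: E wins 2–1.
D vs F: F wins 3–0.
E vs F: E wins 2–1.
No candidate beats all others: B beats E beats C beats B, a majority cycle.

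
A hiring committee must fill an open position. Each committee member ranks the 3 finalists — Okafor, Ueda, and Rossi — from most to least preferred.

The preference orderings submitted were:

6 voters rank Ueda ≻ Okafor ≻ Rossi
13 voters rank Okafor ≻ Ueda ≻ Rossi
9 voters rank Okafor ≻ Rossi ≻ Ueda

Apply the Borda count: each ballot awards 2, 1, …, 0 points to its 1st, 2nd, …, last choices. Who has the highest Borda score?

Borda scores:
  Okafor: 6·1 + 13·2 + 9·2 = 50
  Ueda: 6·2 + 13·1 + 9·0 = 25
  Rossi: 6·0 + 13·0 + 9·1 = 9
Okafor has the highest total.

Okafor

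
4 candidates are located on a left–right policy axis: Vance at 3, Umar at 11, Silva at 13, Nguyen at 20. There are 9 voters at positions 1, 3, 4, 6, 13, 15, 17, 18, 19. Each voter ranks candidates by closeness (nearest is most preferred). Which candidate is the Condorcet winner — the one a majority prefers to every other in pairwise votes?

With single-peaked preferences on a line, the Condorcet winner is the candidate closest to the median voter.
The median voter (position 13) is closest to Silva at 13.
Check: Silva vs Vance — voters closer to Silva: 5 of 9.

Silva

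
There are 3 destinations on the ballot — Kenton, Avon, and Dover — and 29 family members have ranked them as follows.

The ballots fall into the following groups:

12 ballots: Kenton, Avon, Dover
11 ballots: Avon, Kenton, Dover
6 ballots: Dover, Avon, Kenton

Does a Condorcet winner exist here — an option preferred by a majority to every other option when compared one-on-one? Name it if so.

Avon

Head-to-head results (29 voters total):
Kenton vs Avon: Avon wins 17–12.
Kenton vs Dover: Kenton wins 23–6.
Avon vs Dover: Avon wins 23–6.
Avon beats each rival — Kenton (17–12), Dover (23–6) — so Avon is the Condorcet winner.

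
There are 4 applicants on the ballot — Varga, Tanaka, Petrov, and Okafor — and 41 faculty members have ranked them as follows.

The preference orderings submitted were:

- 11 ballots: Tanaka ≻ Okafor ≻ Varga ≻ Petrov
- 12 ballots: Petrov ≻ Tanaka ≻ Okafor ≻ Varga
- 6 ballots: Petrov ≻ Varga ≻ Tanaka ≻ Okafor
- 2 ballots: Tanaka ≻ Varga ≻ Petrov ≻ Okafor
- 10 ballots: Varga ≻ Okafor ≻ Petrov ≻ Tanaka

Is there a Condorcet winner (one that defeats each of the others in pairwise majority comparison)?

No

Head-to-head results (41 voters total):
Varga vs Tanaka: Tanaka wins 25–16.
Varga vs Petrov: Varga wins 23–18.
Varga vs Okafor: Okafor wins 23–18.
Tanaka vs Petrov: Petrov wins 28–13.
Tanaka vs Okafor: Tanaka wins 31–10.
Petrov vs Okafor: Okafor wins 21–20.
No candidate beats all others: Varga beats Petrov beats Tanaka beats Varga, a majority cycle.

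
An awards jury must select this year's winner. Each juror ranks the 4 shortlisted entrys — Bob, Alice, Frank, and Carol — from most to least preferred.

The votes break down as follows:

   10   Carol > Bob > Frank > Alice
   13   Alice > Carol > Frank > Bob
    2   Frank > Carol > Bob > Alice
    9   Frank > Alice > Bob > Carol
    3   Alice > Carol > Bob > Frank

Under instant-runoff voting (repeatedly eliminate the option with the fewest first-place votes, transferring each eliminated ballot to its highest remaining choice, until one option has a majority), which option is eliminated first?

Bob

Round 1: Alice 16, Frank 11, Carol 10, Bob 0. Bob has the fewest and is eliminated.
Round 2: Alice 16, Frank 11, Carol 10. Carol has the fewest and is eliminated.
Round 3: Frank 21, Alice 16. Frank has a majority.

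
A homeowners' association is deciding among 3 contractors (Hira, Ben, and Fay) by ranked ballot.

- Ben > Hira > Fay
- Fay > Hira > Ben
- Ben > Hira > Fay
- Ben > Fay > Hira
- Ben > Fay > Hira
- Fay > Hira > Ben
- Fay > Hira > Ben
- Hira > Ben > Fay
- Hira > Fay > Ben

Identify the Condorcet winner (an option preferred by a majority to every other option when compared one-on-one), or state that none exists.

Head-to-head results (9 voters total):
Hira vs Ben: Hira wins 5–4.
Hira vs Fay: Fay wins 5–4.
Ben vs Fay: Ben wins 5–4.
No candidate beats all others: Hira beats Ben beats Fay beats Hira, a majority cycle.

There is no Condorcet winner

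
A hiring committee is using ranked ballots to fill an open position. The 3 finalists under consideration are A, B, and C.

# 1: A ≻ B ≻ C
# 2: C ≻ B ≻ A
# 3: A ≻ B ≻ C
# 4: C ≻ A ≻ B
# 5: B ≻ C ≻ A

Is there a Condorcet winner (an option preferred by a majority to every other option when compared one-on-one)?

No

Head-to-head results (5 voters total):
A vs B: A wins 3–2.
A vs C: C wins 3–2.
B vs C: B wins 3–2.
No candidate beats all others: A beats B beats C beats A, a majority cycle.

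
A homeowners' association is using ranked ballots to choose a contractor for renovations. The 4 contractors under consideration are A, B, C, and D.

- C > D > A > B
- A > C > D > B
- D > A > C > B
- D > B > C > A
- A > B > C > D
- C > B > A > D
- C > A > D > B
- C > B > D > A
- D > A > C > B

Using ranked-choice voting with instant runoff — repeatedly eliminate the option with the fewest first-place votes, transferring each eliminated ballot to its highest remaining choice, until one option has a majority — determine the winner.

Round 1: C 4, D 3, A 2, B 0. B has the fewest and is eliminated.
Round 2: C 4, D 3, A 2. A has the fewest and is eliminated.
Round 3: C 6, D 3. C has a majority.

C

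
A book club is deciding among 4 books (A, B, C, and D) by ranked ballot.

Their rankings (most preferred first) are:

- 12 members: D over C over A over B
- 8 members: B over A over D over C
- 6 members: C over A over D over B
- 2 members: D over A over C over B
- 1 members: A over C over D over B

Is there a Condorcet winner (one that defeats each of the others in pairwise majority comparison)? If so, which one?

Head-to-head results (29 voters total):
A vs B: A wins 21–8.
A vs C: C wins 18–11.
A vs D: A wins 15–14.
B vs C: C wins 21–8.
B vs D: D wins 21–8.
C vs D: D wins 22–7.
No candidate beats all others: A beats D beats C beats A, a majority cycle.

No Condorcet winner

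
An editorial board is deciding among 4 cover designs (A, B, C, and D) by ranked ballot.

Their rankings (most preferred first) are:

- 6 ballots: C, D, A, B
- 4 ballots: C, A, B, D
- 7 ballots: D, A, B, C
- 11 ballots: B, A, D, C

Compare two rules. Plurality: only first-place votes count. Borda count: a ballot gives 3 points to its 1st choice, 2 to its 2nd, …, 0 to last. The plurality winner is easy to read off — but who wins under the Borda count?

A

Plurality first-place counts: A 0, B 11, C 10, D 7 → B.
Borda totals: A 50, B 44, C 30, D 44 → A.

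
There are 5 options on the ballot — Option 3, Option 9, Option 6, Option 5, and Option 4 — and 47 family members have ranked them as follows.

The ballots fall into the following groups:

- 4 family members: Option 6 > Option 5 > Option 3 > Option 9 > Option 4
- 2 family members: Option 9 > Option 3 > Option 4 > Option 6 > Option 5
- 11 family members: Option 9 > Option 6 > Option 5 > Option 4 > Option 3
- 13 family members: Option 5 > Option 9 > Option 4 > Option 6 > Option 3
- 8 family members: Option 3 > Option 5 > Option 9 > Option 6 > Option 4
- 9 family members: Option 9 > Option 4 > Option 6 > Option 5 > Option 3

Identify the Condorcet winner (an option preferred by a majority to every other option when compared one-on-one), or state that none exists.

None — there is no Condorcet winner

Head-to-head results (47 voters total):
Option 3 vs Option 9: Option 9 wins 35–12.
Option 3 vs Option 6: Option 6 wins 37–10.
Option 3 vs Option 5: Option 5 wins 37–10.
Option 3 vs Option 4: Option 4 wins 33–14.
Option 9 vs Option 6: Option 9 wins 43–4.
Option 9 vs Option 5: Option 5 wins 25–22.
Option 9 vs Option 4: Option 9 wins 47–0.
Option 6 vs Option 5: Option 6 wins 26–21.
Option 6 vs Option 4: Option 4 wins 24–23.
Option 5 vs Option 4: Option 5 wins 36–11.
No candidate beats all others: Option 9 beats Option 6 beats Option 5 beats Option 9, a majority cycle.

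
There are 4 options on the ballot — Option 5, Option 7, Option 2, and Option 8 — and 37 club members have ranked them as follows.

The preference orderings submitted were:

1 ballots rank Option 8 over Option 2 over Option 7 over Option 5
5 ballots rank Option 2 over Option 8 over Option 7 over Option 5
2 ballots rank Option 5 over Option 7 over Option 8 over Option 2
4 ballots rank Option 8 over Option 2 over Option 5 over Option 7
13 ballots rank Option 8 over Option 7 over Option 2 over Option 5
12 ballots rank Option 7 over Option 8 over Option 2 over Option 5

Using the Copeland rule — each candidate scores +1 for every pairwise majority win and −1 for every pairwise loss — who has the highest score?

Pairwise results:
  Option 5 vs Option 7: Option 7 wins 31–6.
  Option 5 vs Option 2: Option 2 wins 35–2.
  Option 5 vs Option 8: Option 8 wins 35–2.
  Option 7 vs Option 2: Option 7 wins 27–10.
  Option 7 vs Option 8: Option 8 wins 23–14.
  Option 2 vs Option 8: Option 8 wins 32–5.
Copeland scores (wins − losses):
  Option 5: 0 − 3 = -3
  Option 7: 2 − 1 = 1
  Option 2: 1 − 2 = -1
  Option 8: 3 − 0 = 3
Option 8 has the best Copeland score.

Option 8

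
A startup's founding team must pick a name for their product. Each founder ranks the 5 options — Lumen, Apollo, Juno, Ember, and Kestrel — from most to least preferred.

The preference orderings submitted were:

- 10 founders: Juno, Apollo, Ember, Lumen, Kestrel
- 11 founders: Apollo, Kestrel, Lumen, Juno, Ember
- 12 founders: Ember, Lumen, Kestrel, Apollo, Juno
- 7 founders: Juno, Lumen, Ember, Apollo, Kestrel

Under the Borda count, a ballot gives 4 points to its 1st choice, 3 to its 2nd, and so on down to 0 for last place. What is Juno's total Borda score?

79

Borda scores:
  Lumen: 10·1 + 11·2 + 12·3 + 7·3 = 89
  Apollo: 10·3 + 11·4 + 12·1 + 7·1 = 93
  Juno: 10·4 + 11·1 + 12·0 + 7·4 = 79
  Ember: 10·2 + 11·0 + 12·4 + 7·2 = 82
  Kestrel: 10·0 + 11·3 + 12·2 + 7·0 = 57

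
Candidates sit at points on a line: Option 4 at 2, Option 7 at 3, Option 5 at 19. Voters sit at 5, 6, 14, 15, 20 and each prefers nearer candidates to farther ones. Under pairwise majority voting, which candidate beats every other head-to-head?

Option 5

With single-peaked preferences on a line, the Condorcet winner is the candidate closest to the median voter.
The median voter (position 14) is closest to Option 5 at 19.
Check: Option 5 vs Option 7 — voters closer to Option 5: 3 of 5.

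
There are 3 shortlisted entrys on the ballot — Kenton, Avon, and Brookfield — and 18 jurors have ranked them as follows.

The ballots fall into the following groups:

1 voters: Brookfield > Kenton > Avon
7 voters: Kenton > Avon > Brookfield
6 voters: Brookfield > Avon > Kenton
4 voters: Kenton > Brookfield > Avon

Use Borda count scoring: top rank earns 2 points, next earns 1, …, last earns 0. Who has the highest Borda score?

Kenton

Borda scores:
  Kenton: 1 + 7·2 + 6·0 + 4·2 = 23
  Avon: 0 + 7·1 + 6·1 + 4·0 = 13
  Brookfield: 2 + 7·0 + 6·2 + 4·1 = 18
Kenton has the highest total.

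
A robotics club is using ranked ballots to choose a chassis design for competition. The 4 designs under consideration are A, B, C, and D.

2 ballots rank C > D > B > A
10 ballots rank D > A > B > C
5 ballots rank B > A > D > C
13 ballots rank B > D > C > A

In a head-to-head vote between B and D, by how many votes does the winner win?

Ballots ranking B above D: 5+13 = 18.
Ballots ranking D above B: 2+10 = 12.
B wins 18–12, a margin of 6.

6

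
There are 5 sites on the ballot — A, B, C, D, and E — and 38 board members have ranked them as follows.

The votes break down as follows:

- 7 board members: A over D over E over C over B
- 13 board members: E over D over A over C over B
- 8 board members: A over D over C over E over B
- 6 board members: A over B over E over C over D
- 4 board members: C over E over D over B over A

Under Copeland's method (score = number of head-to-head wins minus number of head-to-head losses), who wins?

A

Pairwise results:
  A vs B: A wins 34–4.
  A vs C: A wins 34–4.
  A vs D: A wins 21–17.
  A vs E: A wins 21–17.
  B vs C: C wins 32–6.
  B vs D: D wins 32–6.
  B vs E: E wins 32–6.
  C vs D: D wins 28–10.
  C vs E: E wins 26–12.
  D vs E: E wins 23–15.
Copeland scores (wins − losses):
  A: 4 − 0 = 4
  B: 0 − 4 = -4
  C: 1 − 3 = -2
  D: 2 − 2 = 0
  E: 3 − 1 = 2
A has the best Copeland score.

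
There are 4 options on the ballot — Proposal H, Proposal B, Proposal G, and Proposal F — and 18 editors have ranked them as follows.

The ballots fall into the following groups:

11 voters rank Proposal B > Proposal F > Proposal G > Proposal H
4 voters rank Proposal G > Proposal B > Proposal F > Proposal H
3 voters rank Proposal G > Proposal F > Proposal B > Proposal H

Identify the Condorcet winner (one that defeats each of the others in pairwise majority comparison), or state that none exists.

Proposal B

Head-to-head results (18 voters total):
Proposal H vs Proposal B: Proposal B wins 18–0.
Proposal H vs Proposal G: Proposal G wins 18–0.
Proposal H vs Proposal F: Proposal F wins 18–0.
Proposal B vs Proposal G: Proposal B wins 11–7.
Proposal B vs Proposal F: Proposal B wins 15–3.
Proposal G vs Proposal F: Proposal F wins 11–7.
Proposal B beats each rival — Proposal H (18–0), Proposal G (11–7), Proposal F (15–3) — so Proposal B is the Condorcet winner.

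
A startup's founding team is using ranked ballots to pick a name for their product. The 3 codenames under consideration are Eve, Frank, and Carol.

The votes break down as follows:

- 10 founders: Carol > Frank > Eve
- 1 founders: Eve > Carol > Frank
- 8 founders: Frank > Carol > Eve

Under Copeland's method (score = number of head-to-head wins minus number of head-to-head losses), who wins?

Pairwise results:
  Eve vs Frank: Frank wins 18–1.
  Eve vs Carol: Carol wins 18–1.
  Frank vs Carol: Carol wins 11–8.
Copeland scores (wins − losses):
  Eve: 0 − 2 = -2
  Frank: 1 − 1 = 0
  Carol: 2 − 0 = 2
Carol has the best Copeland score.

Carol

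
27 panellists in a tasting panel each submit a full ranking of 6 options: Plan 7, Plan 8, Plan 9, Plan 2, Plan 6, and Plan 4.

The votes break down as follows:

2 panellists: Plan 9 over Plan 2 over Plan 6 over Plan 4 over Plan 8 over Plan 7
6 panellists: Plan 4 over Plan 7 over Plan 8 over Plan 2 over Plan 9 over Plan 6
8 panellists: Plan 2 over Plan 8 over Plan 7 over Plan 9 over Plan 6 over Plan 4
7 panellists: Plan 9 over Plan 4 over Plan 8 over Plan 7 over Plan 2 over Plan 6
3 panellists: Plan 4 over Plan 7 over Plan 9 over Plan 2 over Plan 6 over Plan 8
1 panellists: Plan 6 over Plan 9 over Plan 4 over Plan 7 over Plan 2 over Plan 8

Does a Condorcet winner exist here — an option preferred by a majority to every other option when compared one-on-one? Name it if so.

Head-to-head results (27 voters total):
Plan 7 vs Plan 8: Plan 8 wins 17–10.
Plan 7 vs Plan 9: Plan 7 wins 17–10.
Plan 7 vs Plan 2: Plan 7 wins 17–10.
Plan 7 vs Plan 6: Plan 7 wins 24–3.
Plan 7 vs Plan 4: Plan 4 wins 19–8.
Plan 8 vs Plan 9: Plan 8 wins 14–13.
Plan 8 vs Plan 2: Plan 2 wins 14–13.
Plan 8 vs Plan 6: Plan 8 wins 21–6.
Plan 8 vs Plan 4: Plan 4 wins 19–8.
Plan 9 vs Plan 2: Plan 2 wins 14–13.
Plan 9 vs Plan 6: Plan 9 wins 26–1.
Plan 9 vs Plan 4: Plan 9 wins 18–9.
Plan 2 vs Plan 6: Plan 2 wins 26–1.
Plan 2 vs Plan 4: Plan 4 wins 17–10.
Plan 6 vs Plan 4: Plan 4 wins 16–11.
No candidate beats all others: Plan 7 beats Plan 2 beats Plan 8 beats Plan 7, a majority cycle.

There is no Condorcet winner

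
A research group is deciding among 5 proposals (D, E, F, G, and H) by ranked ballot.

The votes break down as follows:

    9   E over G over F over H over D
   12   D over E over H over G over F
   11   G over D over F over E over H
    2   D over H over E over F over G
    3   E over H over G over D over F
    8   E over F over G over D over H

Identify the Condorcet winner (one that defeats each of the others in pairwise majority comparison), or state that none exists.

There is no Condorcet winner

Head-to-head results (45 voters total):
D vs E: D wins 25–20.
D vs F: D wins 28–17.
D vs G: G wins 31–14.
D vs H: D wins 33–12.
E vs F: E wins 34–11.
E vs G: E wins 34–11.
E vs H: E wins 43–2.
F vs G: G wins 35–10.
F vs H: F wins 28–17.
G vs H: G wins 28–17.
No candidate beats all others: D beats E beats G beats D, a majority cycle.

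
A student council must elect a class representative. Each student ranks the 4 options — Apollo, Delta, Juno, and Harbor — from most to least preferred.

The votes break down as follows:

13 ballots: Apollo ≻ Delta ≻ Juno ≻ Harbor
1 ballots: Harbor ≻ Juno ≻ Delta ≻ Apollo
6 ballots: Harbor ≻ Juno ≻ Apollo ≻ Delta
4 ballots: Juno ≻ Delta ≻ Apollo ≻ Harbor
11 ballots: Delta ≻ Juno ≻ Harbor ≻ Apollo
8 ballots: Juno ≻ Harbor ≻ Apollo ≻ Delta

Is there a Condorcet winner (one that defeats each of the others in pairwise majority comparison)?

No

Head-to-head results (43 voters total):
Apollo vs Delta: Apollo wins 27–16.
Apollo vs Juno: Juno wins 30–13.
Apollo vs Harbor: Harbor wins 26–17.
Delta vs Juno: Delta wins 24–19.
Delta vs Harbor: Delta wins 28–15.
Juno vs Harbor: Juno wins 36–7.
No candidate beats all others: Apollo beats Delta beats Juno beats Apollo, a majority cycle.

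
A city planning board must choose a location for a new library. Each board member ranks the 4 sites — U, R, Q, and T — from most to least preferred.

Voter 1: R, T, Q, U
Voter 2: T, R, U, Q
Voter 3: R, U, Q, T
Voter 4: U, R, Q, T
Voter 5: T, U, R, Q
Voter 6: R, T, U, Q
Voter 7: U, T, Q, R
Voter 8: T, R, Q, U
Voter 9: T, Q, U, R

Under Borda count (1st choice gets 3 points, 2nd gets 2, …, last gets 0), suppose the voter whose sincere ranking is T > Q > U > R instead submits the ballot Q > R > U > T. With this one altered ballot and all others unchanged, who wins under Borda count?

R

Borda totals with the altered ballot: U 13, R 18, Q 8, T 15.
The switch changes the winner from T to R.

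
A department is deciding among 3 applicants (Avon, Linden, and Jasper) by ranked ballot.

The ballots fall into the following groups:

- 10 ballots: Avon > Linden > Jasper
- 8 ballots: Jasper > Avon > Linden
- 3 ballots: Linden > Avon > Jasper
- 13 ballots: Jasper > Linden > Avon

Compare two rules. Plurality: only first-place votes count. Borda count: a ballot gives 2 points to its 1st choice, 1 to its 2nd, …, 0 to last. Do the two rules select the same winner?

Plurality first-place counts: Avon 10, Linden 3, Jasper 21 → Jasper.
Borda totals: Avon 31, Linden 29, Jasper 42 → Jasper.
The two rules agree on Jasper.

Yes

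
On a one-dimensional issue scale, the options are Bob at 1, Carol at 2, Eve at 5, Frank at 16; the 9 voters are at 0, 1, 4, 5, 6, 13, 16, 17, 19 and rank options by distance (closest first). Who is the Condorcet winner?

With single-peaked preferences on a line, the Condorcet winner is the candidate closest to the median voter.
The median voter (position 6) is closest to Eve at 5.
Check: Eve vs Frank — voters closer to Eve: 5 of 9.

Eve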